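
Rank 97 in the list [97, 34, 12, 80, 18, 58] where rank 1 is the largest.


Sort descending: [97, 80, 58, 34, 18, 12]
Find 97 in the sorted list.
97 is at position 1.
Final answer: 1


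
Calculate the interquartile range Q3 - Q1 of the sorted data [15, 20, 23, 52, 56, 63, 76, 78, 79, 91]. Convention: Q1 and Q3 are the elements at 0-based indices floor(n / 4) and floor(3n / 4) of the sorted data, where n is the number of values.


The data has n = 10 elements.
Q1 index = floor(10 / 4) = floor(2.5) = 2; Q3 index = floor(3 * 10 / 4) = floor(7.5) = 7
Q1 = element at index 2 = 23
Q3 = element at index 7 = 78
IQR = 78 - 23 = 55
Final answer: 55


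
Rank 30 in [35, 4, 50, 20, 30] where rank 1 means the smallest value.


Sort ascending: [4, 20, 30, 35, 50]
Find 30 in the sorted list.
30 is at position 3 (1-indexed).
Final answer: 3


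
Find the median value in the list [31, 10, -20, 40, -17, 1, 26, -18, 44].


First, sort the list: [-20, -18, -17, 1, 10, 26, 31, 40, 44]
The list has 9 elements (odd count).
The middle index is 4 (0-based), and the element there is 10.
Final answer: 10


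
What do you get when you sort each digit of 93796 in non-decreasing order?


The number 93796 has digits: 9, 3, 7, 9, 6
Sorted: 3, 6, 7, 9, 9
Joining the sorted digits gives the result.
Final answer: 36799


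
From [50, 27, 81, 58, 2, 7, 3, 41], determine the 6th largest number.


Sort descending: [81, 58, 50, 41, 27, 7, 3, 2]
The 6th element (1-indexed) is at index 5.
Value = 7
Final answer: 7


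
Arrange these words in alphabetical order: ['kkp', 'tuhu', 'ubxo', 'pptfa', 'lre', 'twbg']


Compare strings character by character (the first differing letter decides):
  'kkp' < 'lre' since 'k' < 'l' at position 1
  'lre' < 'pptfa' since 'l' < 'p' at position 1
  'pptfa' < 'tuhu' since 'p' < 't' at position 1
  'tuhu' < 'twbg' since 'u' < 'w' at position 2
  'twbg' < 'ubxo' since 't' < 'u' at position 1
Chaining these comparisons gives the alphabetical order.
Final answer: ['kkp', 'lre', 'pptfa', 'tuhu', 'twbg', 'ubxo']


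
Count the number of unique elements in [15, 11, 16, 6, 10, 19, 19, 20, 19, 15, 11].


List all unique values:
Distinct values: [6, 10, 11, 15, 16, 19, 20]
Count = 7
Final answer: 7


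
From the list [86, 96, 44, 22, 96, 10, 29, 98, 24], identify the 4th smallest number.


Sort ascending: [10, 22, 24, 29, 44, 86, 96, 96, 98]
The 4th element (1-indexed) is at index 3.
Value = 29
Final answer: 29


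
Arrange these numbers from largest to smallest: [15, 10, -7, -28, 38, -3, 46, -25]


Original list: [15, 10, -7, -28, 38, -3, 46, -25]
Repeatedly take the largest remaining element:
  Remaining [15, 10, -7, -28, 38, -3, 46, -25] -> largest is 46
  Remaining [15, 10, -7, -28, 38, -3, -25] -> largest is 38
  Remaining [15, 10, -7, -28, -3, -25] -> largest is 15
  Remaining [10, -7, -28, -3, -25] -> largest is 10
  Remaining [-7, -28, -3, -25] -> largest is -3
  Remaining [-7, -28, -25] -> largest is -7
  Remaining [-28, -25] -> largest is -25
  Remaining [-28] -> largest is -28
Collecting the picks in order gives the descending list.
Final answer: [46, 38, 15, 10, -3, -7, -25, -28]


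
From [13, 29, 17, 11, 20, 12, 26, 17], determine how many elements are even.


Check each element:
  13 is odd
  29 is odd
  17 is odd
  11 is odd
  20 is even
  12 is even
  26 is even
  17 is odd
Evens: [20, 12, 26]
Count of evens = 3
Final answer: 3


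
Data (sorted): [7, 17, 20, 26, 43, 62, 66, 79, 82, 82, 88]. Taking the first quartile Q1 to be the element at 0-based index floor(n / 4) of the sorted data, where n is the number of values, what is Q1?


The list has n = 11 elements.
Q1 index = floor(11 / 4) = floor(2.75) = 2
Counting from index 0 in the sorted data, the element at index 2 is 20.
Final answer: 20


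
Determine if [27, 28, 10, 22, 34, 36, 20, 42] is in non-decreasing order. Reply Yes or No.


Check consecutive pairs:
  27 <= 28? True
  28 <= 10? False
  10 <= 22? True
  22 <= 34? True
  34 <= 36? True
  36 <= 20? False
  20 <= 42? True
2 consecutive pair(s) are out of order, so the list is not sorted.
Final answer: No


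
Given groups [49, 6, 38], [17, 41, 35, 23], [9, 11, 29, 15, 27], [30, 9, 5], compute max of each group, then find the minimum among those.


Find max of each group:
  Group 1: [49, 6, 38] -> max = 49
  Group 2: [17, 41, 35, 23] -> max = 41
  Group 3: [9, 11, 29, 15, 27] -> max = 29
  Group 4: [30, 9, 5] -> max = 30
Maxes: [49, 41, 29, 30]
Minimum of maxes = 29
Final answer: 29


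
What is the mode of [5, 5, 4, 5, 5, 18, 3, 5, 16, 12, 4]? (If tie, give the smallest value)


Count the frequency of each value:
  3 appears 1 time(s)
  4 appears 2 time(s)
  5 appears 5 time(s)
  12 appears 1 time(s)
  16 appears 1 time(s)
  18 appears 1 time(s)
Maximum frequency is 5.
Only 5 reaches that frequency, so it is the mode.
Final answer: 5


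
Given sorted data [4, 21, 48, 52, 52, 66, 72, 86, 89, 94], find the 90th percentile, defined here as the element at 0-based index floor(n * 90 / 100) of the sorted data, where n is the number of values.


The dataset has n = 10 elements.
Index = floor(10 * 90 / 100) = floor(900 / 100) = floor(9) = 9
Counting from index 0 in the sorted data, the element at index 9 is 94.
Final answer: 94


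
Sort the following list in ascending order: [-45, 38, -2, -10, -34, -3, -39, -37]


Original list: [-45, 38, -2, -10, -34, -3, -39, -37]
Repeatedly take the smallest remaining element:
  Remaining [-45, 38, -2, -10, -34, -3, -39, -37] -> smallest is -45
  Remaining [38, -2, -10, -34, -3, -39, -37] -> smallest is -39
  Remaining [38, -2, -10, -34, -3, -37] -> smallest is -37
  Remaining [38, -2, -10, -34, -3] -> smallest is -34
  Remaining [38, -2, -10, -3] -> smallest is -10
  Remaining [38, -2, -3] -> smallest is -3
  Remaining [38, -2] -> smallest is -2
  Remaining [38] -> smallest is 38
Collecting the picks in order gives the sorted list.
Final answer: [-45, -39, -37, -34, -10, -3, -2, 38]


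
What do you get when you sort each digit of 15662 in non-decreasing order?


The number 15662 has digits: 1, 5, 6, 6, 2
Sorted: 1, 2, 5, 6, 6
Joining the sorted digits gives the result.
Final answer: 12566


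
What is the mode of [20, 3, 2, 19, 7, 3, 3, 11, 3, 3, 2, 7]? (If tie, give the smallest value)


Count the frequency of each value:
  2 appears 2 time(s)
  3 appears 5 time(s)
  7 appears 2 time(s)
  11 appears 1 time(s)
  19 appears 1 time(s)
  20 appears 1 time(s)
Maximum frequency is 5.
Only 3 reaches that frequency, so it is the mode.
Final answer: 3


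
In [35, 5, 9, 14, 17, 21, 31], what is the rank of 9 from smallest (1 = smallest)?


Sort ascending: [5, 9, 14, 17, 21, 31, 35]
Find 9 in the sorted list.
9 is at position 2 (1-indexed).
Final answer: 2


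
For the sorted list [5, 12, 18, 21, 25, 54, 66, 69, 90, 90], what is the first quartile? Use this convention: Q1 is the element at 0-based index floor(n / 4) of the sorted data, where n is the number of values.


The list has n = 10 elements.
Q1 index = floor(10 / 4) = floor(2.5) = 2
Counting from index 0 in the sorted data, the element at index 2 is 18.
Final answer: 18


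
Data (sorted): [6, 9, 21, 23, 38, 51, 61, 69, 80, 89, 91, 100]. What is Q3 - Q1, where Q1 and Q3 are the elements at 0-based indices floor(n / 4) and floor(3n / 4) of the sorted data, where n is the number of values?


The data has n = 12 elements.
Q1 index = floor(12 / 4) = floor(3) = 3; Q3 index = floor(3 * 12 / 4) = floor(9) = 9
Q1 = element at index 3 = 23
Q3 = element at index 9 = 89
IQR = 89 - 23 = 66
Final answer: 66


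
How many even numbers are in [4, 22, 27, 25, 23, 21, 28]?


Check each element:
  4 is even
  22 is even
  27 is odd
  25 is odd
  23 is odd
  21 is odd
  28 is even
Evens: [4, 22, 28]
Count of evens = 3
Final answer: 3


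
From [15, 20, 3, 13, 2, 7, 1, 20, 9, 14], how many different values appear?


List all unique values:
Distinct values: [1, 2, 3, 7, 9, 13, 14, 15, 20]
Count = 9
Final answer: 9


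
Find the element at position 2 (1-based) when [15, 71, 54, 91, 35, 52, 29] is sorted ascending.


Sort ascending: [15, 29, 35, 52, 54, 71, 91]
The 2nd element (1-indexed) is at index 1.
Value = 29
Final answer: 29


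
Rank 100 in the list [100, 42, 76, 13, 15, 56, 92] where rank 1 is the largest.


Sort descending: [100, 92, 76, 56, 42, 15, 13]
Find 100 in the sorted list.
100 is at position 1.
Final answer: 1


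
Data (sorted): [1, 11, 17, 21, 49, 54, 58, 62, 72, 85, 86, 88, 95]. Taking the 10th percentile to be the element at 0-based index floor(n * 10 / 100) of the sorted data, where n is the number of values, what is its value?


The dataset has n = 13 elements.
Index = floor(13 * 10 / 100) = floor(130 / 100) = floor(1.3) = 1
Counting from index 0 in the sorted data, the element at index 1 is 11.
Final answer: 11


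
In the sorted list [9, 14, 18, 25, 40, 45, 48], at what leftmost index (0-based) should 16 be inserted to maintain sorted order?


List is sorted: [9, 14, 18, 25, 40, 45, 48]
We need the leftmost position where 16 can be inserted, i.e. the first index whose element is >= 16 (or the end of the list if none is).
Binary search with low=0, high=7 (0-based indices):
  low=0, high=7, mid=3: a[3]=25 >= 16, so high = 3
  low=0, high=3, mid=1: a[1]=14 < 16, so low = 2
  low=2, high=3, mid=2: a[2]=18 >= 16, so high = 2
Now low = high = 2, so the insertion index is 2.
Final answer: 2


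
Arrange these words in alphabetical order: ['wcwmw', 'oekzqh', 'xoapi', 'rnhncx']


Compare strings character by character (the first differing letter decides):
  'oekzqh' < 'rnhncx' since 'o' < 'r' at position 1
  'rnhncx' < 'wcwmw' since 'r' < 'w' at position 1
  'wcwmw' < 'xoapi' since 'w' < 'x' at position 1
Chaining these comparisons gives the alphabetical order.
Final answer: ['oekzqh', 'rnhncx', 'wcwmw', 'xoapi']


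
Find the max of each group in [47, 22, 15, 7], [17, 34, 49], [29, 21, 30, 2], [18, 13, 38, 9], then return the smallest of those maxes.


Find max of each group:
  Group 1: [47, 22, 15, 7] -> max = 47
  Group 2: [17, 34, 49] -> max = 49
  Group 3: [29, 21, 30, 2] -> max = 30
  Group 4: [18, 13, 38, 9] -> max = 38
Maxes: [47, 49, 30, 38]
Minimum of maxes = 30
Final answer: 30


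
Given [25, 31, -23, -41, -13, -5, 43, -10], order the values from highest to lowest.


Original list: [25, 31, -23, -41, -13, -5, 43, -10]
Repeatedly take the largest remaining element:
  Remaining [25, 31, -23, -41, -13, -5, 43, -10] -> largest is 43
  Remaining [25, 31, -23, -41, -13, -5, -10] -> largest is 31
  Remaining [25, -23, -41, -13, -5, -10] -> largest is 25
  Remaining [-23, -41, -13, -5, -10] -> largest is -5
  Remaining [-23, -41, -13, -10] -> largest is -10
  Remaining [-23, -41, -13] -> largest is -13
  Remaining [-23, -41] -> largest is -23
  Remaining [-41] -> largest is -41
Collecting the picks in order gives the descending list.
Final answer: [43, 31, 25, -5, -10, -13, -23, -41]


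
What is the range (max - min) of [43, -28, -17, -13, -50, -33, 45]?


Maximum value: 45
Minimum value: -50
Range = 45 - (-50) = 95
Final answer: 95


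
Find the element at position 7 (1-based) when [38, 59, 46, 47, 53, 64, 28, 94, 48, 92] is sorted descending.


Sort descending: [94, 92, 64, 59, 53, 48, 47, 46, 38, 28]
The 7th element (1-indexed) is at index 6.
Value = 47
Final answer: 47


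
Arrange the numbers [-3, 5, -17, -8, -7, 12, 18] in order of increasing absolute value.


Compute absolute values:
  |-3| = 3
  |5| = 5
  |-17| = 17
  |-8| = 8
  |-7| = 7
  |12| = 12
  |18| = 18
Absolute values in increasing order: 3 < 5 < 7 < 8 < 12 < 17 < 18
Listing the original numbers in that order gives the answer.
Final answer: [-3, 5, -7, -8, 12, -17, 18]


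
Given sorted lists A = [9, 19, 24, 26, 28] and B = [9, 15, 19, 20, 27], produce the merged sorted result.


List A: [9, 19, 24, 26, 28]
List B: [9, 15, 19, 20, 27]
Repeatedly compare the front elements and take the smaller:
  9 vs 9 -> take 9
  19 vs 9 -> take 9
  19 vs 15 -> take 15
  19 vs 19 -> take 19
  24 vs 19 -> take 19
  24 vs 20 -> take 20
  24 vs 27 -> take 24
  26 vs 27 -> take 26
  28 vs 27 -> take 27
  B is exhausted; append the rest of A: [28]
Final answer: [9, 9, 15, 19, 19, 20, 24, 26, 27, 28]


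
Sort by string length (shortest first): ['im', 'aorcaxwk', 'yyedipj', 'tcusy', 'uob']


Compute lengths:
  'im' has length 2
  'aorcaxwk' has length 8
  'yyedipj' has length 7
  'tcusy' has length 5
  'uob' has length 3
Lengths in increasing order: 2 < 3 < 5 < 7 < 8
Listing the words in that order gives the answer.
Final answer: ['im', 'uob', 'tcusy', 'yyedipj', 'aorcaxwk']


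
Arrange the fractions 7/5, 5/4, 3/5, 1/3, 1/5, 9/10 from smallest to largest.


Convert to decimal for comparison:
  7/5 = 1.4
  5/4 = 1.25
  3/5 = 0.6
  1/3 = 0.3333
  1/5 = 0.2
  9/10 = 0.9
Decimals in increasing order: 0.2 < 0.3333 < 0.6 < 0.9 < 1.25 < 1.4
Writing each back as its fraction gives the sorted order.
Final answer: 1/5, 1/3, 3/5, 9/10, 5/4, 7/5


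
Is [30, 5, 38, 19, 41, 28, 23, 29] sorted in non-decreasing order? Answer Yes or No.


Check consecutive pairs:
  30 <= 5? False
  5 <= 38? True
  38 <= 19? False
  19 <= 41? True
  41 <= 28? False
  28 <= 23? False
  23 <= 29? True
4 consecutive pair(s) are out of order, so the list is not sorted.
Final answer: No


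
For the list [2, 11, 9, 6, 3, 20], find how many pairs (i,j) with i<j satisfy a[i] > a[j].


For each element, count the later elements that are smaller than it:
  2 (index 0): smaller elements after it = [] -> 0
  11 (index 1): smaller elements after it = [9, 6, 3] -> 3
  9 (index 2): smaller elements after it = [6, 3] -> 2
  6 (index 3): smaller elements after it = [3] -> 1
  3 (index 4): smaller elements after it = [] -> 0
Total inversions = 0 + 3 + 2 + 1 + 0 = 6
Final answer: 6


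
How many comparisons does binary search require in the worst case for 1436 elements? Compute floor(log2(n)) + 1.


Binary search halves the search space each step.
Maximum comparisons = floor(log2(1436)) + 1
log2(1436) = 10.4878
floor(log2(1436)) = 10, so 10 + 1 = 11
Final answer: 11


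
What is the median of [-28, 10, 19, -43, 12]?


First, sort the list: [-43, -28, 10, 12, 19]
The list has 5 elements (odd count).
The middle index is 2 (0-based), and the element there is 10.
Final answer: 10


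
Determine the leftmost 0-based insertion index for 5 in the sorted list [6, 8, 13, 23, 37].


List is sorted: [6, 8, 13, 23, 37]
We need the leftmost position where 5 can be inserted, i.e. the first index whose element is >= 5 (or the end of the list if none is).
Binary search with low=0, high=5 (0-based indices):
  low=0, high=5, mid=2: a[2]=13 >= 5, so high = 2
  low=0, high=2, mid=1: a[1]=8 >= 5, so high = 1
  low=0, high=1, mid=0: a[0]=6 >= 5, so high = 0
Now low = high = 0, so the insertion index is 0.
Final answer: 0


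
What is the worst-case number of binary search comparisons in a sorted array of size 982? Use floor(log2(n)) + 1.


Binary search halves the search space each step.
Maximum comparisons = floor(log2(982)) + 1
log2(982) = 9.9396
floor(log2(982)) = 9, so 9 + 1 = 10
Final answer: 10


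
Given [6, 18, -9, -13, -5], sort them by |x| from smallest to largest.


Compute absolute values:
  |6| = 6
  |18| = 18
  |-9| = 9
  |-13| = 13
  |-5| = 5
Absolute values in increasing order: 5 < 6 < 9 < 13 < 18
Listing the original numbers in that order gives the answer.
Final answer: [-5, 6, -9, -13, 18]


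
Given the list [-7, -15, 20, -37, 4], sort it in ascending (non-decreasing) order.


Original list: [-7, -15, 20, -37, 4]
Repeatedly take the smallest remaining element:
  Remaining [-7, -15, 20, -37, 4] -> smallest is -37
  Remaining [-7, -15, 20, 4] -> smallest is -15
  Remaining [-7, 20, 4] -> smallest is -7
  Remaining [20, 4] -> smallest is 4
  Remaining [20] -> smallest is 20
Collecting the picks in order gives the sorted list.
Final answer: [-37, -15, -7, 4, 20]


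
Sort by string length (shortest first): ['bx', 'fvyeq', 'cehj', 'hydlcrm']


Compute lengths:
  'bx' has length 2
  'fvyeq' has length 5
  'cehj' has length 4
  'hydlcrm' has length 7
Lengths in increasing order: 2 < 4 < 5 < 7
Listing the words in that order gives the answer.
Final answer: ['bx', 'cehj', 'fvyeq', 'hydlcrm']


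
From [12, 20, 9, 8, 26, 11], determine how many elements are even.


Check each element:
  12 is even
  20 is even
  9 is odd
  8 is even
  26 is even
  11 is odd
Evens: [12, 20, 8, 26]
Count of evens = 4
Final answer: 4


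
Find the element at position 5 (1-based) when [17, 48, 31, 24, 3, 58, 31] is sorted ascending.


Sort ascending: [3, 17, 24, 31, 31, 48, 58]
The 5th element (1-indexed) is at index 4.
Value = 31
Final answer: 31


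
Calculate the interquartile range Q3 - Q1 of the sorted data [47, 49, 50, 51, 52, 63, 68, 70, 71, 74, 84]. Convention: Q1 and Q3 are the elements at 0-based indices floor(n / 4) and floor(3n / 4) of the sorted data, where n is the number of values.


The data has n = 11 elements.
Q1 index = floor(11 / 4) = floor(2.75) = 2; Q3 index = floor(3 * 11 / 4) = floor(8.25) = 8
Q1 = element at index 2 = 50
Q3 = element at index 8 = 71
IQR = 71 - 50 = 21
Final answer: 21


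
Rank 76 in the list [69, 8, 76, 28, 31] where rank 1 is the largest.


Sort descending: [76, 69, 31, 28, 8]
Find 76 in the sorted list.
76 is at position 1.
Final answer: 1


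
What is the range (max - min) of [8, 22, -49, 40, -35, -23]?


Maximum value: 40
Minimum value: -49
Range = 40 - (-49) = 89
Final answer: 89


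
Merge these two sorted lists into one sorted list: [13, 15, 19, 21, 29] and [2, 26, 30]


List A: [13, 15, 19, 21, 29]
List B: [2, 26, 30]
Repeatedly compare the front elements and take the smaller:
  13 vs 2 -> take 2
  13 vs 26 -> take 13
  15 vs 26 -> take 15
  19 vs 26 -> take 19
  21 vs 26 -> take 21
  29 vs 26 -> take 26
  29 vs 30 -> take 29
  A is exhausted; append the rest of B: [30]
Final answer: [2, 13, 15, 19, 21, 26, 29, 30]


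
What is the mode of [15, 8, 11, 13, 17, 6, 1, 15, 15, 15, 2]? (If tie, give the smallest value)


Count the frequency of each value:
  1 appears 1 time(s)
  2 appears 1 time(s)
  6 appears 1 time(s)
  8 appears 1 time(s)
  11 appears 1 time(s)
  13 appears 1 time(s)
  15 appears 4 time(s)
  17 appears 1 time(s)
Maximum frequency is 4.
Only 15 reaches that frequency, so it is the mode.
Final answer: 15


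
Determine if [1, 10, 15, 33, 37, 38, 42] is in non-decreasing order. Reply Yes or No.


Check consecutive pairs:
  1 <= 10? True
  10 <= 15? True
  15 <= 33? True
  33 <= 37? True
  37 <= 38? True
  38 <= 42? True
Every consecutive pair is in order, so the list is non-decreasing.
Final answer: Yes


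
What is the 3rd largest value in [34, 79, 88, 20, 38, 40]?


Sort descending: [88, 79, 40, 38, 34, 20]
The 3rd element (1-indexed) is at index 2.
Value = 40
Final answer: 40


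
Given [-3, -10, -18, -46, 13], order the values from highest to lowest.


Original list: [-3, -10, -18, -46, 13]
Repeatedly take the largest remaining element:
  Remaining [-3, -10, -18, -46, 13] -> largest is 13
  Remaining [-3, -10, -18, -46] -> largest is -3
  Remaining [-10, -18, -46] -> largest is -10
  Remaining [-18, -46] -> largest is -18
  Remaining [-46] -> largest is -46
Collecting the picks in order gives the descending list.
Final answer: [13, -3, -10, -18, -46]


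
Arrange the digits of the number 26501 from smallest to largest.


The number 26501 has digits: 2, 6, 5, 0, 1
Sorted: 0, 1, 2, 5, 6
Joining the sorted digits gives the result.
Final answer: 01256


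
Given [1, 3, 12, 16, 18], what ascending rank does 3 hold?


Sort ascending: [1, 3, 12, 16, 18]
Find 3 in the sorted list.
3 is at position 2 (1-indexed).
Final answer: 2


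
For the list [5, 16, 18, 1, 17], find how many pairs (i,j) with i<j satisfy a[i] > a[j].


For each element, count the later elements that are smaller than it:
  5 (index 0): smaller elements after it = [1] -> 1
  16 (index 1): smaller elements after it = [1] -> 1
  18 (index 2): smaller elements after it = [1, 17] -> 2
  1 (index 3): smaller elements after it = [] -> 0
Total inversions = 1 + 1 + 2 + 0 = 4
Final answer: 4


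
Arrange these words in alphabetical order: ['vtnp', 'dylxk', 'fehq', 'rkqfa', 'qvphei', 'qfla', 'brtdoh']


Compare strings character by character (the first differing letter decides):
  'brtdoh' < 'dylxk' since 'b' < 'd' at position 1
  'dylxk' < 'fehq' since 'd' < 'f' at position 1
  'fehq' < 'qfla' since 'f' < 'q' at position 1
  'qfla' < 'qvphei' since 'f' < 'v' at position 2
  'qvphei' < 'rkqfa' since 'q' < 'r' at position 1
  'rkqfa' < 'vtnp' since 'r' < 'v' at position 1
Chaining these comparisons gives the alphabetical order.
Final answer: ['brtdoh', 'dylxk', 'fehq', 'qfla', 'qvphei', 'rkqfa', 'vtnp']


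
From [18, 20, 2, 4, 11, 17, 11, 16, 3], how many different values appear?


List all unique values:
Distinct values: [2, 3, 4, 11, 16, 17, 18, 20]
Count = 8
Final answer: 8


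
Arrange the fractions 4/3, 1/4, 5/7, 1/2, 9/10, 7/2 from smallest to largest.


Convert to decimal for comparison:
  4/3 = 1.3333
  1/4 = 0.25
  5/7 = 0.7143
  1/2 = 0.5
  9/10 = 0.9
  7/2 = 3.5
Decimals in increasing order: 0.25 < 0.5 < 0.7143 < 0.9 < 1.3333 < 3.5
Writing each back as its fraction gives the sorted order.
Final answer: 1/4, 1/2, 5/7, 9/10, 4/3, 7/2


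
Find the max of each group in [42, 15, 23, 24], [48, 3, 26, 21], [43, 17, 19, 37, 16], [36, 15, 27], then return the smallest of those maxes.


Find max of each group:
  Group 1: [42, 15, 23, 24] -> max = 42
  Group 2: [48, 3, 26, 21] -> max = 48
  Group 3: [43, 17, 19, 37, 16] -> max = 43
  Group 4: [36, 15, 27] -> max = 36
Maxes: [42, 48, 43, 36]
Minimum of maxes = 36
Final answer: 36


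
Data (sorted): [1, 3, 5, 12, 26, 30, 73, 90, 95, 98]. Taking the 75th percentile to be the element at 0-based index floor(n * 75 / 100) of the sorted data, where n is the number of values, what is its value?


The dataset has n = 10 elements.
Index = floor(10 * 75 / 100) = floor(750 / 100) = floor(7.5) = 7
Counting from index 0 in the sorted data, the element at index 7 is 90.
Final answer: 90


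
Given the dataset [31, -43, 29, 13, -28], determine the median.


First, sort the list: [-43, -28, 13, 29, 31]
The list has 5 elements (odd count).
The middle index is 2 (0-based), and the element there is 13.
Final answer: 13


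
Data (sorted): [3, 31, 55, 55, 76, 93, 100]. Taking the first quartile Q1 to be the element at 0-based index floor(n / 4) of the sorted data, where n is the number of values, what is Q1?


The list has n = 7 elements.
Q1 index = floor(7 / 4) = floor(1.75) = 1
Counting from index 0 in the sorted data, the element at index 1 is 31.
Final answer: 31


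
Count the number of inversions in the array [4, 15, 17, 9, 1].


For each element, count the later elements that are smaller than it:
  4 (index 0): smaller elements after it = [1] -> 1
  15 (index 1): smaller elements after it = [9, 1] -> 2
  17 (index 2): smaller elements after it = [9, 1] -> 2
  9 (index 3): smaller elements after it = [1] -> 1
Total inversions = 1 + 2 + 2 + 1 = 6
Final answer: 6


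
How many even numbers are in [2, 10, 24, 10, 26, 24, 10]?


Check each element:
  2 is even
  10 is even
  24 is even
  10 is even
  26 is even
  24 is even
  10 is even
Evens: [2, 10, 24, 10, 26, 24, 10]
Count of evens = 7
Final answer: 7


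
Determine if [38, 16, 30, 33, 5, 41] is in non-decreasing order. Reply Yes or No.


Check consecutive pairs:
  38 <= 16? False
  16 <= 30? True
  30 <= 33? True
  33 <= 5? False
  5 <= 41? True
2 consecutive pair(s) are out of order, so the list is not sorted.
Final answer: No


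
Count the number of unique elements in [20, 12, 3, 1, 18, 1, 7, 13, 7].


List all unique values:
Distinct values: [1, 3, 7, 12, 13, 18, 20]
Count = 7
Final answer: 7


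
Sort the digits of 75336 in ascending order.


The number 75336 has digits: 7, 5, 3, 3, 6
Sorted: 3, 3, 5, 6, 7
Joining the sorted digits gives the result.
Final answer: 33567


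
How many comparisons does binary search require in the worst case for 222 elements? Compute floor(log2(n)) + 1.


Binary search halves the search space each step.
Maximum comparisons = floor(log2(222)) + 1
log2(222) = 7.7944
floor(log2(222)) = 7, so 7 + 1 = 8
Final answer: 8


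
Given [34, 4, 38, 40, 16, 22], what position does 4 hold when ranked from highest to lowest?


Sort descending: [40, 38, 34, 22, 16, 4]
Find 4 in the sorted list.
4 is at position 6.
Final answer: 6


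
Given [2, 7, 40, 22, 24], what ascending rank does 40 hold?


Sort ascending: [2, 7, 22, 24, 40]
Find 40 in the sorted list.
40 is at position 5 (1-indexed).
Final answer: 5


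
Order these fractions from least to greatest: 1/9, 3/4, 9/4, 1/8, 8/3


Convert to decimal for comparison:
  1/9 = 0.1111
  3/4 = 0.75
  9/4 = 2.25
  1/8 = 0.125
  8/3 = 2.6667
Decimals in increasing order: 0.1111 < 0.125 < 0.75 < 2.25 < 2.6667
Writing each back as its fraction gives the sorted order.
Final answer: 1/9, 1/8, 3/4, 9/4, 8/3


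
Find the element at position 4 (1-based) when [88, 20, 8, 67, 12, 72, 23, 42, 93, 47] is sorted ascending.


Sort ascending: [8, 12, 20, 23, 42, 47, 67, 72, 88, 93]
The 4th element (1-indexed) is at index 3.
Value = 23
Final answer: 23


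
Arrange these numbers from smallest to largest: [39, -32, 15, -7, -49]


Original list: [39, -32, 15, -7, -49]
Repeatedly take the smallest remaining element:
  Remaining [39, -32, 15, -7, -49] -> smallest is -49
  Remaining [39, -32, 15, -7] -> smallest is -32
  Remaining [39, 15, -7] -> smallest is -7
  Remaining [39, 15] -> smallest is 15
  Remaining [39] -> smallest is 39
Collecting the picks in order gives the sorted list.
Final answer: [-49, -32, -7, 15, 39]


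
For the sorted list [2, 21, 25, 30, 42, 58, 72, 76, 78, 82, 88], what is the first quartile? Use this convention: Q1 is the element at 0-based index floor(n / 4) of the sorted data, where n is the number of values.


The list has n = 11 elements.
Q1 index = floor(11 / 4) = floor(2.75) = 2
Counting from index 0 in the sorted data, the element at index 2 is 25.
Final answer: 25


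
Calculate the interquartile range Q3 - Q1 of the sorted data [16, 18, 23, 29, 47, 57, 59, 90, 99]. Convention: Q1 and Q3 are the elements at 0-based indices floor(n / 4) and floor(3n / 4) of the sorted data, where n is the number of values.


The data has n = 9 elements.
Q1 index = floor(9 / 4) = floor(2.25) = 2; Q3 index = floor(3 * 9 / 4) = floor(6.75) = 6
Q1 = element at index 2 = 23
Q3 = element at index 6 = 59
IQR = 59 - 23 = 36
Final answer: 36


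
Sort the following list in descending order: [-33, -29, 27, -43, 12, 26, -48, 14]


Original list: [-33, -29, 27, -43, 12, 26, -48, 14]
Repeatedly take the largest remaining element:
  Remaining [-33, -29, 27, -43, 12, 26, -48, 14] -> largest is 27
  Remaining [-33, -29, -43, 12, 26, -48, 14] -> largest is 26
  Remaining [-33, -29, -43, 12, -48, 14] -> largest is 14
  Remaining [-33, -29, -43, 12, -48] -> largest is 12
  Remaining [-33, -29, -43, -48] -> largest is -29
  Remaining [-33, -43, -48] -> largest is -33
  Remaining [-43, -48] -> largest is -43
  Remaining [-48] -> largest is -48
Collecting the picks in order gives the descending list.
Final answer: [27, 26, 14, 12, -29, -33, -43, -48]


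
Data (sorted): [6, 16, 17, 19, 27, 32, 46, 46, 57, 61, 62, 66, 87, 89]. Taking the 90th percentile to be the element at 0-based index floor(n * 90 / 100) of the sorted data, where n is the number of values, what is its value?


The dataset has n = 14 elements.
Index = floor(14 * 90 / 100) = floor(1260 / 100) = floor(12.6) = 12
Counting from index 0 in the sorted data, the element at index 12 is 87.
Final answer: 87


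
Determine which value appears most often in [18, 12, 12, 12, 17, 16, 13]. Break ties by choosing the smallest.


Count the frequency of each value:
  12 appears 3 time(s)
  13 appears 1 time(s)
  16 appears 1 time(s)
  17 appears 1 time(s)
  18 appears 1 time(s)
Maximum frequency is 3.
Only 12 reaches that frequency, so it is the mode.
Final answer: 12


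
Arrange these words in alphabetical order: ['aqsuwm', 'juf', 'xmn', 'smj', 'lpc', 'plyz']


Compare strings character by character (the first differing letter decides):
  'aqsuwm' < 'juf' since 'a' < 'j' at position 1
  'juf' < 'lpc' since 'j' < 'l' at position 1
  'lpc' < 'plyz' since 'l' < 'p' at position 1
  'plyz' < 'smj' since 'p' < 's' at position 1
  'smj' < 'xmn' since 's' < 'x' at position 1
Chaining these comparisons gives the alphabetical order.
Final answer: ['aqsuwm', 'juf', 'lpc', 'plyz', 'smj', 'xmn']


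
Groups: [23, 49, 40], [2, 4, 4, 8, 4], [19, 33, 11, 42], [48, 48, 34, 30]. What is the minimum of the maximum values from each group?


Find max of each group:
  Group 1: [23, 49, 40] -> max = 49
  Group 2: [2, 4, 4, 8, 4] -> max = 8
  Group 3: [19, 33, 11, 42] -> max = 42
  Group 4: [48, 48, 34, 30] -> max = 48
Maxes: [49, 8, 42, 48]
Minimum of maxes = 8
Final answer: 8


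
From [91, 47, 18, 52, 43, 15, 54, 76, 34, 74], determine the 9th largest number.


Sort descending: [91, 76, 74, 54, 52, 47, 43, 34, 18, 15]
The 9th element (1-indexed) is at index 8.
Value = 18
Final answer: 18


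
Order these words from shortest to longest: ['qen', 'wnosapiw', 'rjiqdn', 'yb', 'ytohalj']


Compute lengths:
  'qen' has length 3
  'wnosapiw' has length 8
  'rjiqdn' has length 6
  'yb' has length 2
  'ytohalj' has length 7
Lengths in increasing order: 2 < 3 < 6 < 7 < 8
Listing the words in that order gives the answer.
Final answer: ['yb', 'qen', 'rjiqdn', 'ytohalj', 'wnosapiw']


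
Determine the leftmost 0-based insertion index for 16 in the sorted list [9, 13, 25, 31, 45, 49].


List is sorted: [9, 13, 25, 31, 45, 49]
We need the leftmost position where 16 can be inserted, i.e. the first index whose element is >= 16 (or the end of the list if none is).
Binary search with low=0, high=6 (0-based indices):
  low=0, high=6, mid=3: a[3]=31 >= 16, so high = 3
  low=0, high=3, mid=1: a[1]=13 < 16, so low = 2
  low=2, high=3, mid=2: a[2]=25 >= 16, so high = 2
Now low = high = 2, so the insertion index is 2.
Final answer: 2


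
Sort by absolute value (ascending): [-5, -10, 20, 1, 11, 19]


Compute absolute values:
  |-5| = 5
  |-10| = 10
  |20| = 20
  |1| = 1
  |11| = 11
  |19| = 19
Absolute values in increasing order: 1 < 5 < 10 < 11 < 19 < 20
Listing the original numbers in that order gives the answer.
Final answer: [1, -5, -10, 11, 19, 20]


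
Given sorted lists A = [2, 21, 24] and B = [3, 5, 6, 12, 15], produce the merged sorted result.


List A: [2, 21, 24]
List B: [3, 5, 6, 12, 15]
Repeatedly compare the front elements and take the smaller:
  2 vs 3 -> take 2
  21 vs 3 -> take 3
  21 vs 5 -> take 5
  21 vs 6 -> take 6
  21 vs 12 -> take 12
  21 vs 15 -> take 15
  B is exhausted; append the rest of A: [21, 24]
Final answer: [2, 3, 5, 6, 12, 15, 21, 24]


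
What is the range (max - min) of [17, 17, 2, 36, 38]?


Maximum value: 38
Minimum value: 2
Range = 38 - 2 = 36
Final answer: 36


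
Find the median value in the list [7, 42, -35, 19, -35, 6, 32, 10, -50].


First, sort the list: [-50, -35, -35, 6, 7, 10, 19, 32, 42]
The list has 9 elements (odd count).
The middle index is 4 (0-based), and the element there is 7.
Final answer: 7


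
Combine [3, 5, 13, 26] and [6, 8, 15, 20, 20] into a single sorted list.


List A: [3, 5, 13, 26]
List B: [6, 8, 15, 20, 20]
Repeatedly compare the front elements and take the smaller:
  3 vs 6 -> take 3
  5 vs 6 -> take 5
  13 vs 6 -> take 6
  13 vs 8 -> take 8
  13 vs 15 -> take 13
  26 vs 15 -> take 15
  26 vs 20 -> take 20
  26 vs 20 -> take 20
  B is exhausted; append the rest of A: [26]
Final answer: [3, 5, 6, 8, 13, 15, 20, 20, 26]


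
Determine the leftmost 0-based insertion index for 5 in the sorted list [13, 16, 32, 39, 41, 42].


List is sorted: [13, 16, 32, 39, 41, 42]
We need the leftmost position where 5 can be inserted, i.e. the first index whose element is >= 5 (or the end of the list if none is).
Binary search with low=0, high=6 (0-based indices):
  low=0, high=6, mid=3: a[3]=39 >= 5, so high = 3
  low=0, high=3, mid=1: a[1]=16 >= 5, so high = 1
  low=0, high=1, mid=0: a[0]=13 >= 5, so high = 0
Now low = high = 0, so the insertion index is 0.
Final answer: 0


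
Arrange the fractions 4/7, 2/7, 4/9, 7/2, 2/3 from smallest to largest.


Convert to decimal for comparison:
  4/7 = 0.5714
  2/7 = 0.2857
  4/9 = 0.4444
  7/2 = 3.5
  2/3 = 0.6667
Decimals in increasing order: 0.2857 < 0.4444 < 0.5714 < 0.6667 < 3.5
Writing each back as its fraction gives the sorted order.
Final answer: 2/7, 4/9, 4/7, 2/3, 7/2


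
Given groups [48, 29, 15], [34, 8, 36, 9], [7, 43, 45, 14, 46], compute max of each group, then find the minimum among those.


Find max of each group:
  Group 1: [48, 29, 15] -> max = 48
  Group 2: [34, 8, 36, 9] -> max = 36
  Group 3: [7, 43, 45, 14, 46] -> max = 46
Maxes: [48, 36, 46]
Minimum of maxes = 36
Final answer: 36


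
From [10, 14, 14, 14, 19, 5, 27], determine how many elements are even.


Check each element:
  10 is even
  14 is even
  14 is even
  14 is even
  19 is odd
  5 is odd
  27 is odd
Evens: [10, 14, 14, 14]
Count of evens = 4
Final answer: 4


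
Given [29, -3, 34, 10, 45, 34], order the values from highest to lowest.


Original list: [29, -3, 34, 10, 45, 34]
Repeatedly take the largest remaining element:
  Remaining [29, -3, 34, 10, 45, 34] -> largest is 45
  Remaining [29, -3, 34, 10, 34] -> largest is 34
  Remaining [29, -3, 10, 34] -> largest is 34
  Remaining [29, -3, 10] -> largest is 29
  Remaining [-3, 10] -> largest is 10
  Remaining [-3] -> largest is -3
Collecting the picks in order gives the descending list.
Final answer: [45, 34, 34, 29, 10, -3]


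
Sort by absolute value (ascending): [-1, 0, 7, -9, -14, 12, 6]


Compute absolute values:
  |-1| = 1
  |0| = 0
  |7| = 7
  |-9| = 9
  |-14| = 14
  |12| = 12
  |6| = 6
Absolute values in increasing order: 0 < 1 < 6 < 7 < 9 < 12 < 14
Listing the original numbers in that order gives the answer.
Final answer: [0, -1, 6, 7, -9, 12, -14]


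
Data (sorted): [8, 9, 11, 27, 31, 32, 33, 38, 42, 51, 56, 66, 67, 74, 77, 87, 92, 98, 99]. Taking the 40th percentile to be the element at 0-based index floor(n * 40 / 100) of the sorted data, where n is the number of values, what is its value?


The dataset has n = 19 elements.
Index = floor(19 * 40 / 100) = floor(760 / 100) = floor(7.6) = 7
Counting from index 0 in the sorted data, the element at index 7 is 38.
Final answer: 38


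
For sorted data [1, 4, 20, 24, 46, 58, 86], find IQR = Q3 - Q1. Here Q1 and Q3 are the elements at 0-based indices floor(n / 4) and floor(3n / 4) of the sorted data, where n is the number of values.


The data has n = 7 elements.
Q1 index = floor(7 / 4) = floor(1.75) = 1; Q3 index = floor(3 * 7 / 4) = floor(5.25) = 5
Q1 = element at index 1 = 4
Q3 = element at index 5 = 58
IQR = 58 - 4 = 54
Final answer: 54


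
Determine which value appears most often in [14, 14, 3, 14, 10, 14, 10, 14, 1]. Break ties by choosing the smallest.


Count the frequency of each value:
  1 appears 1 time(s)
  3 appears 1 time(s)
  10 appears 2 time(s)
  14 appears 5 time(s)
Maximum frequency is 5.
Only 14 reaches that frequency, so it is the mode.
Final answer: 14


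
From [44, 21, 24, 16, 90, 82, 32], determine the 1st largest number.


Sort descending: [90, 82, 44, 32, 24, 21, 16]
The 1st element (1-indexed) is at index 0.
Value = 90
Final answer: 90


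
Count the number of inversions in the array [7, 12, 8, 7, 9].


For each element, count the later elements that are smaller than it:
  7 (index 0): smaller elements after it = [] -> 0
  12 (index 1): smaller elements after it = [8, 7, 9] -> 3
  8 (index 2): smaller elements after it = [7] -> 1
  7 (index 3): smaller elements after it = [] -> 0
Total inversions = 0 + 3 + 1 + 0 = 4
Final answer: 4


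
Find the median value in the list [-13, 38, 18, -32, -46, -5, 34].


First, sort the list: [-46, -32, -13, -5, 18, 34, 38]
The list has 7 elements (odd count).
The middle index is 3 (0-based), and the element there is -5.
Final answer: -5


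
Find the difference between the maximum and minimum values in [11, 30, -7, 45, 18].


Maximum value: 45
Minimum value: -7
Range = 45 - (-7) = 52
Final answer: 52


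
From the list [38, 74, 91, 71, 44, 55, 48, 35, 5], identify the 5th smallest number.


Sort ascending: [5, 35, 38, 44, 48, 55, 71, 74, 91]
The 5th element (1-indexed) is at index 4.
Value = 48
Final answer: 48


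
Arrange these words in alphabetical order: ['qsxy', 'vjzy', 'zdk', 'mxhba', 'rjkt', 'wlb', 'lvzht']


Compare strings character by character (the first differing letter decides):
  'lvzht' < 'mxhba' since 'l' < 'm' at position 1
  'mxhba' < 'qsxy' since 'm' < 'q' at position 1
  'qsxy' < 'rjkt' since 'q' < 'r' at position 1
  'rjkt' < 'vjzy' since 'r' < 'v' at position 1
  'vjzy' < 'wlb' since 'v' < 'w' at position 1
  'wlb' < 'zdk' since 'w' < 'z' at position 1
Chaining these comparisons gives the alphabetical order.
Final answer: ['lvzht', 'mxhba', 'qsxy', 'rjkt', 'vjzy', 'wlb', 'zdk']


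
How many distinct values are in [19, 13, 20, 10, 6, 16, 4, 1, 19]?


List all unique values:
Distinct values: [1, 4, 6, 10, 13, 16, 19, 20]
Count = 8
Final answer: 8


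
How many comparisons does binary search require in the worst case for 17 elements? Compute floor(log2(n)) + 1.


Binary search halves the search space each step.
Maximum comparisons = floor(log2(17)) + 1
log2(17) = 4.0875
floor(log2(17)) = 4, so 4 + 1 = 5
Final answer: 5


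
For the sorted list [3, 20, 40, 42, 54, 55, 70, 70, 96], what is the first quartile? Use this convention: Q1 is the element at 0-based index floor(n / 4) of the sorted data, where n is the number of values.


The list has n = 9 elements.
Q1 index = floor(9 / 4) = floor(2.25) = 2
Counting from index 0 in the sorted data, the element at index 2 is 40.
Final answer: 40


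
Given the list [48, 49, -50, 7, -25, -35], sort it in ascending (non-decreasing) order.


Original list: [48, 49, -50, 7, -25, -35]
Repeatedly take the smallest remaining element:
  Remaining [48, 49, -50, 7, -25, -35] -> smallest is -50
  Remaining [48, 49, 7, -25, -35] -> smallest is -35
  Remaining [48, 49, 7, -25] -> smallest is -25
  Remaining [48, 49, 7] -> smallest is 7
  Remaining [48, 49] -> smallest is 48
  Remaining [49] -> smallest is 49
Collecting the picks in order gives the sorted list.
Final answer: [-50, -35, -25, 7, 48, 49]


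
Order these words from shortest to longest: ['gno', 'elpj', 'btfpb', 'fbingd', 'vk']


Compute lengths:
  'gno' has length 3
  'elpj' has length 4
  'btfpb' has length 5
  'fbingd' has length 6
  'vk' has length 2
Lengths in increasing order: 2 < 3 < 4 < 5 < 6
Listing the words in that order gives the answer.
Final answer: ['vk', 'gno', 'elpj', 'btfpb', 'fbingd']


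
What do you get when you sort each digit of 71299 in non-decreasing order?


The number 71299 has digits: 7, 1, 2, 9, 9
Sorted: 1, 2, 7, 9, 9
Joining the sorted digits gives the result.
Final answer: 12799


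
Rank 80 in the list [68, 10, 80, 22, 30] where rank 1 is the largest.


Sort descending: [80, 68, 30, 22, 10]
Find 80 in the sorted list.
80 is at position 1.
Final answer: 1


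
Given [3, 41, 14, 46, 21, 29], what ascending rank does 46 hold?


Sort ascending: [3, 14, 21, 29, 41, 46]
Find 46 in the sorted list.
46 is at position 6 (1-indexed).
Final answer: 6


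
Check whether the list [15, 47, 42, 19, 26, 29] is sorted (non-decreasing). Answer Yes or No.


Check consecutive pairs:
  15 <= 47? True
  47 <= 42? False
  42 <= 19? False
  19 <= 26? True
  26 <= 29? True
2 consecutive pair(s) are out of order, so the list is not sorted.
Final answer: No
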